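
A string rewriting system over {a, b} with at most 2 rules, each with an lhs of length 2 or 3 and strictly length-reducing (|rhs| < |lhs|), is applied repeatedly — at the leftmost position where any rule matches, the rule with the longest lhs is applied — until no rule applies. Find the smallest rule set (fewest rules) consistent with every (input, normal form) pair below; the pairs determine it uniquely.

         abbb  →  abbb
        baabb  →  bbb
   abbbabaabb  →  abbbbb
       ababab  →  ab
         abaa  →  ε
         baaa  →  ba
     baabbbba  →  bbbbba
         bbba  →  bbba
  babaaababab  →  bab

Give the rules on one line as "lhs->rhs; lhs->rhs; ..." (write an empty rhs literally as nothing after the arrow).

aa->; aba->a

  | abbb
  | baabb => bbb
  | abbbabaabb => abbbaabb => abbbbb
  | ababab => abab => ab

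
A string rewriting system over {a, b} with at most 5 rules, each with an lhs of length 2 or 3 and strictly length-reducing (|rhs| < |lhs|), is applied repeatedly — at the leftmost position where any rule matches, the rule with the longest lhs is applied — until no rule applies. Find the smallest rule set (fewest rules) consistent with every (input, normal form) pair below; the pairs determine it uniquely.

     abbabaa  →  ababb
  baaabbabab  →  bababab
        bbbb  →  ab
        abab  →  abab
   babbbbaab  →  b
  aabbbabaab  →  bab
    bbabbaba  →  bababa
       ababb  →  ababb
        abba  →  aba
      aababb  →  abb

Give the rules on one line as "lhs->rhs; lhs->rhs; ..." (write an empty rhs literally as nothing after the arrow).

  | abbabaa => ababaa => ababb
  | baaabbabab => bbabbabab => babbabab => bababab
  | bbbb => ab
  | abab

aa->b; aab->; bba->ba; bbb->a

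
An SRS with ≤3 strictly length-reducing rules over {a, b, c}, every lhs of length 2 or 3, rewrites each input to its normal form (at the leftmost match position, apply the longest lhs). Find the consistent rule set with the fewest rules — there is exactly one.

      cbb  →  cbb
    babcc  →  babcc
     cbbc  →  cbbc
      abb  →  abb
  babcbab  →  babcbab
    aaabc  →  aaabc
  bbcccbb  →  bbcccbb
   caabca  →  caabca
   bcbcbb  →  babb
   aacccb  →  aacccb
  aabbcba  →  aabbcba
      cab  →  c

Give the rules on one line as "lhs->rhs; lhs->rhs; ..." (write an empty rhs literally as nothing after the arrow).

  | cbb
  | babcc
  | cbbc
  | abb

cab->c; cbc->a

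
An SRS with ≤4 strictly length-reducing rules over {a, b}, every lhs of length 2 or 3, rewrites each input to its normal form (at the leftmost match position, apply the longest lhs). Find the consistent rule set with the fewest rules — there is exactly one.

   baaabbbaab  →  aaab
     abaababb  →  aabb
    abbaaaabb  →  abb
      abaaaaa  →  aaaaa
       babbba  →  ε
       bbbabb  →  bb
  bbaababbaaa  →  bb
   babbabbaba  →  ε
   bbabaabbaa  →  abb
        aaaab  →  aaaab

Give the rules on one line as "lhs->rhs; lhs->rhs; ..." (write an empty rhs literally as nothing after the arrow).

  | baaabbbaab => aabbbaab => aabaab => aaab
  | abaababb => aababb => aabb
  | abbaaaabb => abbaaabb => abbaabb => abbabb => abbbb => abb
  | abaaaaa => aaaaa

ba->; bba->bb; bbb->b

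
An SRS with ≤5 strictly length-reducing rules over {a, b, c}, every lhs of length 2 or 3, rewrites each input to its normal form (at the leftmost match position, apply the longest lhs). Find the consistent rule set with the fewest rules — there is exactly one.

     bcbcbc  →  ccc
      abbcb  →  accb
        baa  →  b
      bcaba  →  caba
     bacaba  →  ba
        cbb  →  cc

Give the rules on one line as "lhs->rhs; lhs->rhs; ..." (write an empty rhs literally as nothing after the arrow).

aa->; bac->a; bb->c; bc->c

  | bcbcbc => cbcbc => ccbc => ccc
  | abbcb => accb
  | baa => b
  | bcaba => caba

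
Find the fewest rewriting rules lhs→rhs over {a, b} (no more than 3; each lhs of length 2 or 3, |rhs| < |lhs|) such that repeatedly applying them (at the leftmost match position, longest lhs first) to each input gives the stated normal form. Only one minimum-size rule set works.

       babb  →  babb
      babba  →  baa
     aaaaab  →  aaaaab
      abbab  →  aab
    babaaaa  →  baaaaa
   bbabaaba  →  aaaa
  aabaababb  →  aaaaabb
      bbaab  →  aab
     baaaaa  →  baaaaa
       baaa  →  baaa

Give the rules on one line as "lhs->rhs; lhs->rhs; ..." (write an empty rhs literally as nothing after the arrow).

aba->aa; bba->a

  | babb
  | babba => baa
  | aaaaab
  | abbab => aab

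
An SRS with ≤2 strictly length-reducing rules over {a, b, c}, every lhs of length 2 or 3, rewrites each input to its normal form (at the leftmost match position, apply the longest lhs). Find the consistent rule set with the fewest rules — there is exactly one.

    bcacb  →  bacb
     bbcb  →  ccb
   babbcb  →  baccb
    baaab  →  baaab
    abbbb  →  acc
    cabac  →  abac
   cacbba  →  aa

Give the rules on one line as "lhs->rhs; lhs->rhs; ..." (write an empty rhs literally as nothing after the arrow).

  | bcacb => bacb
  | bbcb => ccb
  | babbcb => baccb
  | baaab

bb->c; ca->a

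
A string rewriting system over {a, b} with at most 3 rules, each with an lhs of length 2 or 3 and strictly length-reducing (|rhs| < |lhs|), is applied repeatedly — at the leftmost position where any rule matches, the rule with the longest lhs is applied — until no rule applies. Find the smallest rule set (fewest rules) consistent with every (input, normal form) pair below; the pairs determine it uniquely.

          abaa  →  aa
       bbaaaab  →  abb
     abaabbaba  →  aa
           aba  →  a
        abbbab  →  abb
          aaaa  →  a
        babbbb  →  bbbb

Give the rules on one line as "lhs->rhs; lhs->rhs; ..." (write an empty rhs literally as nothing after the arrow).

aaa->ab; ba->; bba->

  | abaa => aa
  | bbaaaab => aaab => abb
  | abaabbaba => aabbaba => aaba => aa
  | aba => a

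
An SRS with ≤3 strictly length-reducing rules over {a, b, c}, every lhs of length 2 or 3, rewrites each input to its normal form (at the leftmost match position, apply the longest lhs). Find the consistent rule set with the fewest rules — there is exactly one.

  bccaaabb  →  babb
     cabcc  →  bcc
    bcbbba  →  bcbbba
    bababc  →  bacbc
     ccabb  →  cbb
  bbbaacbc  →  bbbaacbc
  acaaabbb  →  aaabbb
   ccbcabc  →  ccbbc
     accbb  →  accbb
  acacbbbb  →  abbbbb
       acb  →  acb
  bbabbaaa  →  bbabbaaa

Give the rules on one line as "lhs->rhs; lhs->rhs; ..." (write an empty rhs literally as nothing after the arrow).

  | bccaaabb => bcaabb => babb
  | cabcc => bcc
  | bcbbba
  | bababc => bacbc

aba->ac; ca->; cac->b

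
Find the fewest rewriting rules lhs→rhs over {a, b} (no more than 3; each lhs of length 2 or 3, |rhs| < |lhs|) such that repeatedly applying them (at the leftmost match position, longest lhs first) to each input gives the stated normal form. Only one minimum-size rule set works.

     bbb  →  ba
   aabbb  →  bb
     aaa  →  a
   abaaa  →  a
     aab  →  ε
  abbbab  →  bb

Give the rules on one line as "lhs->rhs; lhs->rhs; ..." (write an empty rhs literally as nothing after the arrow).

aa->a; ab->; bbb->ba

  | bbb => ba
  | aabbb => abbb => bb
  | aaa => aa => a
  | abaaa => aaa => aa => a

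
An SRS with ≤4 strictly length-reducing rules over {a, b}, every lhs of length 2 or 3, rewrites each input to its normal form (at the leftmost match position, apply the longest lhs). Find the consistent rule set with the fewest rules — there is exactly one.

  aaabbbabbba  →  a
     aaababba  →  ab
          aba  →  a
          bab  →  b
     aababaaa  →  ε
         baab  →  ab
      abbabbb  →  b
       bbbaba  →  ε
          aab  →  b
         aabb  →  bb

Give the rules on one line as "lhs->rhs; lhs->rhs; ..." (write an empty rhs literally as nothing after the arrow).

aa->; ba->; bbb->a

  | aaabbbabbba => abbbabbba => aaabbba => abbba => aaa => a
  | aaababba => ababba => abba => ab
  | aba => a
  | bab => b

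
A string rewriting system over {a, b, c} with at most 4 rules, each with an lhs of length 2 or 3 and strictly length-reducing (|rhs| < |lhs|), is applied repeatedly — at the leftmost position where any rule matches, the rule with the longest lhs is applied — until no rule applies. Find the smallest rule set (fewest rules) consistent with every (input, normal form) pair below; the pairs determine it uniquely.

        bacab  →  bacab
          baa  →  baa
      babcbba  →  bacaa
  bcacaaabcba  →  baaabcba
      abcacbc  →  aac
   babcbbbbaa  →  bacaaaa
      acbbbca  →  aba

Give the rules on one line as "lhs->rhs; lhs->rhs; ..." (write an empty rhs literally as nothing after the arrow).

bb->a; bca->ca; cac->b

  | bacab
  | baa
  | babcbba => babcaa => bacaa
  | bcacaaabcba => cacaaabcba => baaabcba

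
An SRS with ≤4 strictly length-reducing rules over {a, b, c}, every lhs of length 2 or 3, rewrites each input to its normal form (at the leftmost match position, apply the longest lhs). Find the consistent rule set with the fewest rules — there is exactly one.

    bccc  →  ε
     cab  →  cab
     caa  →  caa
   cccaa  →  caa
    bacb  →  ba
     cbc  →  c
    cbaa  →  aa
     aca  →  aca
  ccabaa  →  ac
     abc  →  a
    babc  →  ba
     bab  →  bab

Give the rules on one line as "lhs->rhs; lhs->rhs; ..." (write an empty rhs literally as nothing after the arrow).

  | bccc => cc => ε
  | cab
  | caa
  | cccaa => caa

baa->c; bc->; cb->; cc->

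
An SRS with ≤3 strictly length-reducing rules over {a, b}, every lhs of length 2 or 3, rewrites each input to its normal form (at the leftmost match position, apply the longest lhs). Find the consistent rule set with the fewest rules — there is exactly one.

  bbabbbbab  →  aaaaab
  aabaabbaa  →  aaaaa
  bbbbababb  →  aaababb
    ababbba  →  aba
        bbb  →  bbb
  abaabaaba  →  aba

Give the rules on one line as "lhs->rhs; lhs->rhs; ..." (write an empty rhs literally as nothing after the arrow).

baa->; bba->aa

  | bbabbbbab => aabbbbab => aabbaab => aaaaab
  | aabaabbaa => aabbaa => aaaaa
  | bbbbababb => bbaababb => aaababb
  | ababbba => ababaa => aba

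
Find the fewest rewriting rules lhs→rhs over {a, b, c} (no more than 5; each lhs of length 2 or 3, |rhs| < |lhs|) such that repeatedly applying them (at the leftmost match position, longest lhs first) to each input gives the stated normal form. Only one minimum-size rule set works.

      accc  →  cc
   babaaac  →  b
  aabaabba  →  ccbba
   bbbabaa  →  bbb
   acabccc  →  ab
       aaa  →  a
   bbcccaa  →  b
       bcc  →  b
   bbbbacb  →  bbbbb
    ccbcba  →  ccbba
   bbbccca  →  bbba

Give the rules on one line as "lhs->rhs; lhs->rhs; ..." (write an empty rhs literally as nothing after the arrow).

aa->; ac->; baa->cc; bc->b

  | accc => cc
  | babaaac => baccac => bcac => bac => b
  | aabaabba => baabba => ccbba
  | bbbabaa => bbbacc => bbbc => bbb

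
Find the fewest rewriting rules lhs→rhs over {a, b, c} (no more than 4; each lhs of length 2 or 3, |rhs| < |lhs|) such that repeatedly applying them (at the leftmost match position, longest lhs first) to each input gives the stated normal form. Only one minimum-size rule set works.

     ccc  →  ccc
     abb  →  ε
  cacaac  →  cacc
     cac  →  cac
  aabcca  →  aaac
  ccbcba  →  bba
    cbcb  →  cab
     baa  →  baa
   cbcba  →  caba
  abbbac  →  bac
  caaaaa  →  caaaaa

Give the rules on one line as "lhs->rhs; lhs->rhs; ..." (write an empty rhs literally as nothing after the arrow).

abb->; aca->ac; bc->a; cca->b

  | ccc
  | abb => ε
  | cacaac => cacac => cacc
  | cac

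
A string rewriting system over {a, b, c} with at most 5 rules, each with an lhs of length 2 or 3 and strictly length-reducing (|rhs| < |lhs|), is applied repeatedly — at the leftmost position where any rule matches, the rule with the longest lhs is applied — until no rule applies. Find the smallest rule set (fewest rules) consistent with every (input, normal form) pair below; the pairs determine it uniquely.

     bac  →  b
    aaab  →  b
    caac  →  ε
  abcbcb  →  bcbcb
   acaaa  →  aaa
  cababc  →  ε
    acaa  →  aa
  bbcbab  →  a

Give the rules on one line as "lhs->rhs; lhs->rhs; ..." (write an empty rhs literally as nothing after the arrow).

ab->b; ac->; bb->a; ca->

  | bac => b
  | aaab => aab => ab => b
  | caac => ac => ε
  | abcbcb => bcbcb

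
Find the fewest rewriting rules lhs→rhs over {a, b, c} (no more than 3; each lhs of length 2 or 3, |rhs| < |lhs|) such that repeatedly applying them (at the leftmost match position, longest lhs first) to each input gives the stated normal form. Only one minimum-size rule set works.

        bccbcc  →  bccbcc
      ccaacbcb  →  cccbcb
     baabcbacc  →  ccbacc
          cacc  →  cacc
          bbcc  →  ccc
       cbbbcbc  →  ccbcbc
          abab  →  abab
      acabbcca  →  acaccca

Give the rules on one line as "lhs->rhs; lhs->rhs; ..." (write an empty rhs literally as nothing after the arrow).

aa->; bb->c

  | bccbcc
  | ccaacbcb => cccbcb
  | baabcbacc => bbcbacc => ccbacc
  | cacc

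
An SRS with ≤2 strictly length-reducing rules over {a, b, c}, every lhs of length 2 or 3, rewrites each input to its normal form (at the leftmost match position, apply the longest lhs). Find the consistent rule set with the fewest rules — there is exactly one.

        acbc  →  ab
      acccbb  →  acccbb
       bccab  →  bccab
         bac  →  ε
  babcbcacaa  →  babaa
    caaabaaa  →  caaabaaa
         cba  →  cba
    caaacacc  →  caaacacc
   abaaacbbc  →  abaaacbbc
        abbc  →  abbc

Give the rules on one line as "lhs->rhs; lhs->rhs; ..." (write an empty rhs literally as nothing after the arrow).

bac->; cbc->b

  | acbc => ab
  | acccbb
  | bccab
  | bac => ε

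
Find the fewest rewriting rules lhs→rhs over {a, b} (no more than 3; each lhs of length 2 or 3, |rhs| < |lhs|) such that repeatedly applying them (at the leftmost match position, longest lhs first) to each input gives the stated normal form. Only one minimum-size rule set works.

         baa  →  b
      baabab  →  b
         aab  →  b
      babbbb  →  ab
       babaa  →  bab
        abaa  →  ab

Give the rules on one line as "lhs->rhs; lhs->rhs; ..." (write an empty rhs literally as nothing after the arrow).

aa->; bb->a

  | baa => b
  | baabab => bbab => aab => b
  | aab => b
  | babbbb => baabb => bbb => ab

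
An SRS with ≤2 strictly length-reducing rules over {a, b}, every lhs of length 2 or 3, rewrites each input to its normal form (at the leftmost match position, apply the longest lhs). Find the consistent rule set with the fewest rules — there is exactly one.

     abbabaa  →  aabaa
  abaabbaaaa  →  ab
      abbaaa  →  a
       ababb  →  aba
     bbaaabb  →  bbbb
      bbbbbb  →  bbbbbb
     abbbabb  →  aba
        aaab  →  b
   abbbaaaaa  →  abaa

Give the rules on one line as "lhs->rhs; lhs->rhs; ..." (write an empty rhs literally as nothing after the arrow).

  | abbabaa => aabaa
  | abaabbaaaa => abaaaaaa => abaaa => ab
  | abbaaa => aaaa => a
  | ababb => aba

aaa->; abb->a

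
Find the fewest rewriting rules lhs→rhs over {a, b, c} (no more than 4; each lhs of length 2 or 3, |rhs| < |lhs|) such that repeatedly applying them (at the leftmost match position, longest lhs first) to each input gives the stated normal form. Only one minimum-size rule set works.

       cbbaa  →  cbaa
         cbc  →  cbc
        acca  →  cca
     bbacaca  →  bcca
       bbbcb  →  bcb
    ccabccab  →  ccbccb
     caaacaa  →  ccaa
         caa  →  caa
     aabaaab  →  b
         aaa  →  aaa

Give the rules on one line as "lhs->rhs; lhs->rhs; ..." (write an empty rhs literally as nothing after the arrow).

ab->b; ac->c; bb->b

  | cbbaa => cbaa
  | cbc
  | acca => cca
  | bbacaca => bacaca => bcaca => bcca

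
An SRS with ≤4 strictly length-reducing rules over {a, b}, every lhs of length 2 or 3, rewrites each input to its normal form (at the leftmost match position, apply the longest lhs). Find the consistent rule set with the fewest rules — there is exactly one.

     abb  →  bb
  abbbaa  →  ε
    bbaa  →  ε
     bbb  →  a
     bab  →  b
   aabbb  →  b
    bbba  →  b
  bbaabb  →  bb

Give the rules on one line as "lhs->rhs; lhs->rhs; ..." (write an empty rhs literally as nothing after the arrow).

  | abb => bb
  | abbbaa => bbbaa => aaa => ba => ε
  | bbaa => ba => ε
  | bbb => a

aa->b; ab->b; ba->; bbb->a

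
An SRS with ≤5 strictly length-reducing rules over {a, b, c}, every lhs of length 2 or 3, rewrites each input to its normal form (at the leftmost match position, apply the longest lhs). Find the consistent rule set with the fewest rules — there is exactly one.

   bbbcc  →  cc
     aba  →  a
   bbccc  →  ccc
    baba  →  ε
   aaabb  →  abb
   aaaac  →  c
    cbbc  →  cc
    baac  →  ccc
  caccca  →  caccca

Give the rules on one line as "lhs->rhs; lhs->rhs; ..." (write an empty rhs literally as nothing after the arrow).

aa->; ba->; baa->cc; bc->c

  | bbbcc => bbcc => bcc => cc
  | aba => a
  | bbccc => bccc => ccc
  | baba => ba => ε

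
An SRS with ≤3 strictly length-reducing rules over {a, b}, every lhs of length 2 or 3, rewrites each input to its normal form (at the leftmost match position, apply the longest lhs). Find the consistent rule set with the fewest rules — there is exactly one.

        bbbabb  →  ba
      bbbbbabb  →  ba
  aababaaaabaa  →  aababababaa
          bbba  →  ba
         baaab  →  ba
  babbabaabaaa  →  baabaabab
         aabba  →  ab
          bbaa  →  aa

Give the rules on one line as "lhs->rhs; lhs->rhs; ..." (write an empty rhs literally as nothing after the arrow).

aaa->ab; bb->

  | bbbabb => babb => ba
  | bbbbbabb => bbbabb => babb => ba
  | aababaaaabaa => aababababaa
  | bbba => ba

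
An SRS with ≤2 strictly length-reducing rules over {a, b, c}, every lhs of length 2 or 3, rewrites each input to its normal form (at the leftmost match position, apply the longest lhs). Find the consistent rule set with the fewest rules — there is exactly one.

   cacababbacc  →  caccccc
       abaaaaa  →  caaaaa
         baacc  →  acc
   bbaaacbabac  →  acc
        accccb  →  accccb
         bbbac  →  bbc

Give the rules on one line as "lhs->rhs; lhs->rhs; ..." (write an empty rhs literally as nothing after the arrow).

ab->c; ba->

  | cacababbacc => caccabbacc => cacccbacc => caccccc
  | abaaaaa => caaaaa
  | baacc => acc
  | bbaaacbabac => baacbabac => acbabac => acbac => acc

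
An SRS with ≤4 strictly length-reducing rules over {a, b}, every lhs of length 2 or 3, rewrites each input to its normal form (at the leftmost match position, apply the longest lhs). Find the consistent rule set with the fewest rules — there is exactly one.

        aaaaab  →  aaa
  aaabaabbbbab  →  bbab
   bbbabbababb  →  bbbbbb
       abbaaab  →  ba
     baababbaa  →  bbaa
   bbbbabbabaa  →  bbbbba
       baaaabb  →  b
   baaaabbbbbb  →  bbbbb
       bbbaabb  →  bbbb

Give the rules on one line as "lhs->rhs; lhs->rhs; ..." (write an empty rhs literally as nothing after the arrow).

aab->; aba->; abb->b

  | aaaaab => aaa
  | aaabaabbbbab => aaabbbbab => abbbab => bbab
  | bbbabbababb => bbbbababb => bbbbbb
  | abbaaab => baaab => ba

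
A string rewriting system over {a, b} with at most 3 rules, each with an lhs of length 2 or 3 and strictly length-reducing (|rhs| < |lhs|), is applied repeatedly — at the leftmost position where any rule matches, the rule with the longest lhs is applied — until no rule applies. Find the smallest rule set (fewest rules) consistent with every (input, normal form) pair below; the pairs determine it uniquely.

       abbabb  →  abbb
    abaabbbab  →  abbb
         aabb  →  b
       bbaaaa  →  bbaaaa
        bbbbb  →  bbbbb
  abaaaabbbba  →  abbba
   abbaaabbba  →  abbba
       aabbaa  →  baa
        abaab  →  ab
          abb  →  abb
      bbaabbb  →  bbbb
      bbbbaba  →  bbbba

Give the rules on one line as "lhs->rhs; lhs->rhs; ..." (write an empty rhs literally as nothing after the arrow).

aab->; bab->b

  | abbabb => abbb
  | abaabbbab => abbbab => abbb
  | aabb => b
  | bbaaaa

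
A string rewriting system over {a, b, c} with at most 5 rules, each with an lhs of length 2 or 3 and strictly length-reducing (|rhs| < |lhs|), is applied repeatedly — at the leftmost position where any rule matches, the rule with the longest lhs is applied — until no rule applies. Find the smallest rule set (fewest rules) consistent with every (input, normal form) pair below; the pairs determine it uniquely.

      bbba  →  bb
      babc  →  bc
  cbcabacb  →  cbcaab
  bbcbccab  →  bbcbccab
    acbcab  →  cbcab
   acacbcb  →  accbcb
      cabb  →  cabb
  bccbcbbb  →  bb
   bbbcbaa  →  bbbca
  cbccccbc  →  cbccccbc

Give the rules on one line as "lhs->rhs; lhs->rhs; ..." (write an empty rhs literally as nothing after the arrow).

  | bbba => bb
  | babc => bc
  | cbcabacb => cbcaab
  | bbcbccab

acb->cb; ba->; bac->a; cbb->b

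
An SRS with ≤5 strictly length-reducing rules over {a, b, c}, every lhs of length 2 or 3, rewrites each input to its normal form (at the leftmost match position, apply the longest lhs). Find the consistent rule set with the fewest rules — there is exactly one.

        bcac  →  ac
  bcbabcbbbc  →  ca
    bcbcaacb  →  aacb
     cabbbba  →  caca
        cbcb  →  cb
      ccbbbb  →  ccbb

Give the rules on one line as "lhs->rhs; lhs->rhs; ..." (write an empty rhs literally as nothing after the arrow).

abc->ca; bba->ca; bbb->b; bc->

  | bcac => ac
  | bcbabcbbbc => babcbbbc => bcabbbc => abbbc => abc => ca
  | bcbcaacb => bcaacb => aacb
  | cabbbba => cabba => caca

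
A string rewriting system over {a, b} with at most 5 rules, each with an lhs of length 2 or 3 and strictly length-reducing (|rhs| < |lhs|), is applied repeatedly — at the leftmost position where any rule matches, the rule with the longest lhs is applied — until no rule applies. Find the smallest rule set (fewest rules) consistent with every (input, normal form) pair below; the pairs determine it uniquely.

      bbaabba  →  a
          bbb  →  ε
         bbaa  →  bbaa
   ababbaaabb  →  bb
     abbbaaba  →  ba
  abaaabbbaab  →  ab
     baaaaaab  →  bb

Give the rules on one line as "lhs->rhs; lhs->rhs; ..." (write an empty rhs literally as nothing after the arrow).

aaa->; aab->; bab->a; bbb->

  | bbaabba => bbba => a
  | bbb => ε
  | bbaa
  | ababbaaabb => aabaaabb => aaabb => bb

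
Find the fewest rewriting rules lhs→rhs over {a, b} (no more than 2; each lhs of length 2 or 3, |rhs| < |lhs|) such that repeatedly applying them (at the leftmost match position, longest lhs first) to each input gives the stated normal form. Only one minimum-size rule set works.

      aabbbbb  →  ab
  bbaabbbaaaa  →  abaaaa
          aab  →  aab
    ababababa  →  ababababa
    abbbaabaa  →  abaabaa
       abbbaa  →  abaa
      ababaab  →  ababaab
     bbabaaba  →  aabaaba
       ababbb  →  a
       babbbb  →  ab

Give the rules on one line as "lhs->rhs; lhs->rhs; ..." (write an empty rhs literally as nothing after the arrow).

abb->bb; bb->a

  | aabbbbb => abbbbb => bbbbb => abbb => bbb => ab
  | bbaabbbaaaa => aaabbbaaaa => aabbbaaaa => abbbaaaa => bbbaaaa => abaaaa
  | aab
  | ababababa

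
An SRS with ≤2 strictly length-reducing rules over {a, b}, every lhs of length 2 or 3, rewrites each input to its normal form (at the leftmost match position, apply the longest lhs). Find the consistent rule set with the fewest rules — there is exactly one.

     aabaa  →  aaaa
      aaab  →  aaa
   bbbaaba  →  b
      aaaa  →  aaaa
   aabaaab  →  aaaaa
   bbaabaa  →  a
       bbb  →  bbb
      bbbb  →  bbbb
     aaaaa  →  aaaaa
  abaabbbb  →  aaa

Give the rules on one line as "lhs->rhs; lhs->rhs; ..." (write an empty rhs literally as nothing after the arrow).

  | aabaa => aaaa
  | aaab => aaa
  | bbbaaba => bbaba => bba => b
  | aaaa

ab->a; ba->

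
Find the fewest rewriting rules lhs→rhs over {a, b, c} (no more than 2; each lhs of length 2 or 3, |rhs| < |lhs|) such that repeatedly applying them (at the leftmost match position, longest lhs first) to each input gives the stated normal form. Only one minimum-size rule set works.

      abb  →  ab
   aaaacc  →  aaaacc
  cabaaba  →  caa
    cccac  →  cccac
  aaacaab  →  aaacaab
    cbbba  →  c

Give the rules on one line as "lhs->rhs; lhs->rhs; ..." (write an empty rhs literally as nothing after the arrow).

ba->; bb->b

  | abb => ab
  | aaaacc
  | cabaaba => caaba => caa
  | cccac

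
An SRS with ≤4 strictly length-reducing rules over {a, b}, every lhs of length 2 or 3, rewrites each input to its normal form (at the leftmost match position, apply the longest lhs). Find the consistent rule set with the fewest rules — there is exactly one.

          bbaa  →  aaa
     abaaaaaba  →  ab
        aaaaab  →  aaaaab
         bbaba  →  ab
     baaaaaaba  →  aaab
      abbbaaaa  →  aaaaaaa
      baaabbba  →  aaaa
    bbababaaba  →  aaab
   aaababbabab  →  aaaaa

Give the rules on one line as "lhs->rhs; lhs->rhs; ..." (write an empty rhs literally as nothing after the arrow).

aba->b; baa->; bb->a; bbb->aa

  | bbaa => aaa
  | abaaaaaba => baaaaba => aaba => ab
  | aaaaab
  | bbaba => aaba => ab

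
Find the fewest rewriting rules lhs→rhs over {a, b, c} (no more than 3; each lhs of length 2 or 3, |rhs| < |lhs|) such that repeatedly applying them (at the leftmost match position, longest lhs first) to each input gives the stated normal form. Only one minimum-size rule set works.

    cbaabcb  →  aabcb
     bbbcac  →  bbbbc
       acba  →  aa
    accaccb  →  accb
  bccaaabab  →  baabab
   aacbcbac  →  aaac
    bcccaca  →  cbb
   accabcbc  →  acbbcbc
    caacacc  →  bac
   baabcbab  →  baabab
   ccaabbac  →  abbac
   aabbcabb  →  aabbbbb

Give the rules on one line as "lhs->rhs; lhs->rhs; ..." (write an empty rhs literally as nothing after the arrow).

bcc->c; ca->b; cba->a

  | cbaabcb => aabcb
  | bbbcac => bbbbc
  | acba => aa
  | accaccb => acbccb => accb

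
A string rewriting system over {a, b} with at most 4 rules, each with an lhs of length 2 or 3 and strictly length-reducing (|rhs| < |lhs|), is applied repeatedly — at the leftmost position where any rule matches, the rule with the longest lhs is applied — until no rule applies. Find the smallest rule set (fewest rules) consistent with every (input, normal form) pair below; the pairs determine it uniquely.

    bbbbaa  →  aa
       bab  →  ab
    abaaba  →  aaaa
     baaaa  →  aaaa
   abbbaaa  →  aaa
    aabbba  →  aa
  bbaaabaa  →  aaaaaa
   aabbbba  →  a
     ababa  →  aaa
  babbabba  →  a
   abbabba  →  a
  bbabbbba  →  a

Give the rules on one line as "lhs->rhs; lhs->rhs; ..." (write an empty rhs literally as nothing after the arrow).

abb->; ba->a; bb->a

  | bbbbaa => abbaa => aa
  | bab => ab
  | abaaba => aaaba => aaaa
  | baaaa => aaaa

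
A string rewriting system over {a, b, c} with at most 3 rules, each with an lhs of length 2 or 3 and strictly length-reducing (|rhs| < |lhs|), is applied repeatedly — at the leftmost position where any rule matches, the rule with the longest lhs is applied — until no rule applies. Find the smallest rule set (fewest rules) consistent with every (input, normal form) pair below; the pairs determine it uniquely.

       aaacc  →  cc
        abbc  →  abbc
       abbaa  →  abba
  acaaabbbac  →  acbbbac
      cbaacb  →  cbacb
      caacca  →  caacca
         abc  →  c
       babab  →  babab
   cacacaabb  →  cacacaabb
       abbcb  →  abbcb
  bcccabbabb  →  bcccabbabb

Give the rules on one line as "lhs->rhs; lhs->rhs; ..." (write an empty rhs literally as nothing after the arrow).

  | aaacc => cc
  | abbc
  | abbaa => abba
  | acaaabbbac => acbbbac

aaa->; abc->c; baa->ba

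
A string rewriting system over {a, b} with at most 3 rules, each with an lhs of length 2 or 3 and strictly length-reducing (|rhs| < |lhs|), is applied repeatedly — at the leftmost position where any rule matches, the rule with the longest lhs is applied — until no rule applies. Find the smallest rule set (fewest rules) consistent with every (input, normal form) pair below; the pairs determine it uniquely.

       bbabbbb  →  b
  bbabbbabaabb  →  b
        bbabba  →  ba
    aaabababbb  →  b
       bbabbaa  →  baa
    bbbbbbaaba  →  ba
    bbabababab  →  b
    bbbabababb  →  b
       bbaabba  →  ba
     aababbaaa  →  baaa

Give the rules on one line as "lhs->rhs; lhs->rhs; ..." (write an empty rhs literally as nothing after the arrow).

  | bbabbbb => babbbb => bbbbb => bbbb => bbb => bb => b
  | bbabbbabaabb => babbbabaabb => bbbbabaabb => bbbabaabb => bbabaabb => babaabb => bbaabb => baabb => babb => bbb => bb => b
  | bbabba => babba => bbba => bba => ba
  | aaabababbb => aabababbb => abababbb => bababbb => bbabbb => babbb => bbbb => bbb => bb => b

ab->b; bb->b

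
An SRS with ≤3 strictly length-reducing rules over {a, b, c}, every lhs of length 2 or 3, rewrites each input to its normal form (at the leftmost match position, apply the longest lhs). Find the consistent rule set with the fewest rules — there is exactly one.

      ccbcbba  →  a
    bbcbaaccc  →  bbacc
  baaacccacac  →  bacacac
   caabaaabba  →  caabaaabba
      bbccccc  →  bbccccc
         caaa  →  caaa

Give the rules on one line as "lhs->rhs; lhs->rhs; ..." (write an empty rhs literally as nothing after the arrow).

aac->a; cb->

  | ccbcbba => ccbba => cba => a
  | bbcbaaccc => bbaaccc => bbacc
  | baaacccacac => baaccacac => bacacac
  | caabaaabba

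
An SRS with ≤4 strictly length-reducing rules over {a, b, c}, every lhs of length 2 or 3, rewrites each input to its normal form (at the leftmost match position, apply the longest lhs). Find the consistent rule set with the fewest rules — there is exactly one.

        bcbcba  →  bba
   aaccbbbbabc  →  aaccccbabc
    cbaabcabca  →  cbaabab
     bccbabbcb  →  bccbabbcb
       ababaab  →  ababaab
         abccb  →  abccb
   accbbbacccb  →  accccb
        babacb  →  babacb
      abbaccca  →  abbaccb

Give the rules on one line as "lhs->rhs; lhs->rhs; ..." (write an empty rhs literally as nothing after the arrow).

  | bcbcba => bba
  | aaccbbbbabc => aaccccbabc
  | cbaabcabca => cbaabaca => cbaabab
  | bccbabbcb

bbb->cc; ca->b; cab->a; cbc->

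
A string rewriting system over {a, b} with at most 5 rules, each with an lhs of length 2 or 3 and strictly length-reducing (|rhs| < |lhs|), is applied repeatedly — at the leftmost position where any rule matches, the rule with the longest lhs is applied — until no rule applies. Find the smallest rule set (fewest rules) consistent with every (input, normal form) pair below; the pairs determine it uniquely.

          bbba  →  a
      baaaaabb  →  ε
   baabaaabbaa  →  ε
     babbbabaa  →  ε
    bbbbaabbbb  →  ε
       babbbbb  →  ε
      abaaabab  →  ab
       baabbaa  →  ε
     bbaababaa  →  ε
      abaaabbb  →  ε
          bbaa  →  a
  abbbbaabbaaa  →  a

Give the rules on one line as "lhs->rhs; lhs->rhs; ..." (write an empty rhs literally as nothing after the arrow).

aa->; aab->aa; ba->; bb->a

  | bbba => aba => a
  | baaaaabb => aaaabb => aabb => aab => aa => ε
  | baabaaabbaa => abaaabbaa => aaabbaa => abbaa => aaaa => aa => ε
  | babbbabaa => bbbabaa => ababaa => abaa => aa => ε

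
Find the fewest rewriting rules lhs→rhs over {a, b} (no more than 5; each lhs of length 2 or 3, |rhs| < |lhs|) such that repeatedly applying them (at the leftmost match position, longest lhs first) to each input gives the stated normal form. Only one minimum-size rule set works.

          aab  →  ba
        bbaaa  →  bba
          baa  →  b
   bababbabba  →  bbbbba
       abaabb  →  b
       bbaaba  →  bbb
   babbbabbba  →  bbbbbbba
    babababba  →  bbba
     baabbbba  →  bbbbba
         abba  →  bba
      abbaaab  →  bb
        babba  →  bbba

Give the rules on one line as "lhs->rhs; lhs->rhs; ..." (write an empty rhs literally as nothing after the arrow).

  | aab => ba
  | bbaaa => bba
  | baa => b
  | bababbabba => babbabba => bbbabba => bbbbba

aa->; aab->ba; ab->; abb->bb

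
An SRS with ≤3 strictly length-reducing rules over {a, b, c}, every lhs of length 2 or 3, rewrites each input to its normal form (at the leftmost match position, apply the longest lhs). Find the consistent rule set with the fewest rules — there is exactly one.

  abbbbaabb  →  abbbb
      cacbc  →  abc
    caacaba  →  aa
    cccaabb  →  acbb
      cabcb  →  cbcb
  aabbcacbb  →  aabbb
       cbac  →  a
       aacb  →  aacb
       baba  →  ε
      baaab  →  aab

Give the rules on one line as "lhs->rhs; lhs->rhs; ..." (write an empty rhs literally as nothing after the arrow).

ba->; ca->c; cc->a

  | abbbbaabb => abbbabb => abbbb
  | cacbc => ccbc => abc
  | caacaba => cacaba => ccaba => aaba => aa
  | cccaabb => acaabb => acabb => acbb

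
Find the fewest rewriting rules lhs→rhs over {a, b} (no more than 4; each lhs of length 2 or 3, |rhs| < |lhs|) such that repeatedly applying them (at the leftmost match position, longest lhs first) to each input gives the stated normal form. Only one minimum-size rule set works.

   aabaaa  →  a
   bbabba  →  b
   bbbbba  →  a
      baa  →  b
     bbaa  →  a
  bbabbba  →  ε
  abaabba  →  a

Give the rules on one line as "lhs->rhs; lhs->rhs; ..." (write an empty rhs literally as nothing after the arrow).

aa->; aab->; ba->b; bb->a

  | aabaaa => aaa => a
  | bbabba => aabba => ba => b
  | bbbbba => abbba => aaba => a
  | baa => ba => b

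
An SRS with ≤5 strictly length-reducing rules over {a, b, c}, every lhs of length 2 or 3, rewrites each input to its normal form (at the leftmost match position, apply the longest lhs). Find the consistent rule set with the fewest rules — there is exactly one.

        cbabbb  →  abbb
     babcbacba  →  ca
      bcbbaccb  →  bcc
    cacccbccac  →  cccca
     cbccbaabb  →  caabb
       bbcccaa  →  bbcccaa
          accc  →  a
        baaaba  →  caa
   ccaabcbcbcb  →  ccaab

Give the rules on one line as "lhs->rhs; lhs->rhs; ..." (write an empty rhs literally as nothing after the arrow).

  | cbabbb => abbb
  | babcbacba => cbcbacba => cbacba => acba => ca
  | bcbbaccb => bbaccb => bcccb => bcc
  | cacccbccac => caccbccac => cacbccac => ccccac => cccca

ac->a; acb->c; ba->c; cb->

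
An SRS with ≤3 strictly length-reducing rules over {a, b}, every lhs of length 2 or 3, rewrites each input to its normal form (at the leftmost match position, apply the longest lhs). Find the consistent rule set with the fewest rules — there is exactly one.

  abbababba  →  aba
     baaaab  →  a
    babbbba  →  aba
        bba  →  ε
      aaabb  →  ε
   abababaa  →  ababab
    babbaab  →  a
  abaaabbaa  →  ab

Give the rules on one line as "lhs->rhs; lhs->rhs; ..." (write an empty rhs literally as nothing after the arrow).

aa->; bb->a

  | abbababba => aaababba => ababba => abaaa => aba
  | baaaab => baab => bb => a
  | babbbba => baabba => bbba => aba
  | bba => aa => ε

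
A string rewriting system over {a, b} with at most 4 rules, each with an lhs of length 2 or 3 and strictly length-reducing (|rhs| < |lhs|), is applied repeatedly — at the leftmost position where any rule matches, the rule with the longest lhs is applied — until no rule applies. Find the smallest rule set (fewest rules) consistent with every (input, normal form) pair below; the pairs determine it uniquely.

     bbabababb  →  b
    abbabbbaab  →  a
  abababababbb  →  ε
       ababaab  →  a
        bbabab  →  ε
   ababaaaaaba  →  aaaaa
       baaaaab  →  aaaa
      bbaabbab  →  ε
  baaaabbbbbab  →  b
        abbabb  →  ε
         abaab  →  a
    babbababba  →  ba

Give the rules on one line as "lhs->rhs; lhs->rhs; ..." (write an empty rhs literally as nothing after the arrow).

ab->; baa->aa; bb->

  | bbabababb => abababb => ababb => abb => b
  | abbabbbaab => babbbaab => bbbaab => baab => aab => a
  | abababababbb => ababababbb => abababbb => ababbb => abbb => bb => ε
  | ababaab => abaab => aab => a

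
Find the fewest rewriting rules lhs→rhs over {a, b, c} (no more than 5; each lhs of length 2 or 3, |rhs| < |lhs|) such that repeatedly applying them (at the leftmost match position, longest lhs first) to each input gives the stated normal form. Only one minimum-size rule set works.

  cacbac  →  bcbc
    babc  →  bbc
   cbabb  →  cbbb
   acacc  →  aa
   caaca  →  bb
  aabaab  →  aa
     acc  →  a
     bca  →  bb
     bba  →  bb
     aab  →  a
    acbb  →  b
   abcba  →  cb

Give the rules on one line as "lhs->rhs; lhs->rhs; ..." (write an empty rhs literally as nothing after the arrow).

ab->; ac->a; ba->b; ca->b

  | cacbac => bcbac => bcbc
  | babc => bbc
  | cbabb => cbbb
  | acacc => aacc => aac => aa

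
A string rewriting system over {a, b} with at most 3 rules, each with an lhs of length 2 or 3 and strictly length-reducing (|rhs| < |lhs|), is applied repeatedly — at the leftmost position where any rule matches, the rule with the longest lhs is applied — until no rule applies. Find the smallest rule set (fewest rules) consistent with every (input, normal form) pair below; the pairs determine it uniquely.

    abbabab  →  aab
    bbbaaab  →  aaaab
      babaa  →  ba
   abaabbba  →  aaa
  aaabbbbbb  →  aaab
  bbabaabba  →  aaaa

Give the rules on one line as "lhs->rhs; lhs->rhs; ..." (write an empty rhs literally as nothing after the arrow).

  | abbabab => aaabab => aab
  | bbbaaab => bbaaab => aaaab
  | babaa => ba
  | abaabbba => abbba => abba => aaa

aba->; bb->b; bba->aa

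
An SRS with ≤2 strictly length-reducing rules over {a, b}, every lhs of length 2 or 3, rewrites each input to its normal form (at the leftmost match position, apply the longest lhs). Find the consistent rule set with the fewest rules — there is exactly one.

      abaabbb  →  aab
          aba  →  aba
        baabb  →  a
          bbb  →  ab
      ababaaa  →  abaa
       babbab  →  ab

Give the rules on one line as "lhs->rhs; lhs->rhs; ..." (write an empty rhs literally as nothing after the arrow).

aaa->b; bb->a

  | abaabbb => abaaab => abbb => aab
  | aba
  | baabb => baaa => bb => a
  | bbb => ab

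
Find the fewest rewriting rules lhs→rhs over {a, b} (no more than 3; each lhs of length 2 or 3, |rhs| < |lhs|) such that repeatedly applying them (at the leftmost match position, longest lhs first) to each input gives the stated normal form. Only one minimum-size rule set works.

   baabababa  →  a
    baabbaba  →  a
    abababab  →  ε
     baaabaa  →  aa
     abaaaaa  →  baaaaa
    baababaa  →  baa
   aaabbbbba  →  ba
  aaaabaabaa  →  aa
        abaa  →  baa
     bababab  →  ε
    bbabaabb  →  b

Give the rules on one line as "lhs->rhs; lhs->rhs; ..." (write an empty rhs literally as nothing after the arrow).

ab->b; bb->

  | baabababa => babababa => bbababa => ababa => baba => bba => a
  | baabbaba => babbaba => bbbaba => baba => bba => a
  | abababab => bababab => bbabab => abab => bab => bb => ε
  | baaabaa => baabaa => babaa => bbaa => aa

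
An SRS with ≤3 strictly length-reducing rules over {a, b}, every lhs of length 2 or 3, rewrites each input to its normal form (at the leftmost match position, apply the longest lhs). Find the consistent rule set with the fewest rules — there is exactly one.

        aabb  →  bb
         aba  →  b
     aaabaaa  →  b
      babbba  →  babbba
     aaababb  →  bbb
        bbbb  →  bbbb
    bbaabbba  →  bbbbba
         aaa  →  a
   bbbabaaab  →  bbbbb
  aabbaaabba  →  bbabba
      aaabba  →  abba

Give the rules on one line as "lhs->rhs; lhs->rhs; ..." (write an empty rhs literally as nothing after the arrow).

aa->; aba->b

  | aabb => bb
  | aba => b
  | aaabaaa => abaaa => baa => b
  | babbba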